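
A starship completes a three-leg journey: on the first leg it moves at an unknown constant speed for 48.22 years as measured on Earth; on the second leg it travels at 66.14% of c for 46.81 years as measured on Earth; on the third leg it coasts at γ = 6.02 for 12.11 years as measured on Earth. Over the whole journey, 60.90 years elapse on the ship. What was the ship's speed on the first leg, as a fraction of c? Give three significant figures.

β = 0.870

Leg 1: speed unknown; τ_1 = 48.22/γ_1.
Leg 2: β = 0.6614; γ = 1/√(1 − 0.6614²) = 1/√0.5626 = 1.333; τ_2 = 46.81/1.333 = 35.11 years.
Leg 3: γ = 6.02; τ_3 = 12.11/6.020 = 2.012 years.
Total proper time: τ_1 + 35.11 + 2.012 = 60.90, so τ_1 = 60.90 − 37.12 = 23.78 years.
γ_1 = 48.22/23.78 = 2.028; β = √(1 − 1/γ²) = √0.7568.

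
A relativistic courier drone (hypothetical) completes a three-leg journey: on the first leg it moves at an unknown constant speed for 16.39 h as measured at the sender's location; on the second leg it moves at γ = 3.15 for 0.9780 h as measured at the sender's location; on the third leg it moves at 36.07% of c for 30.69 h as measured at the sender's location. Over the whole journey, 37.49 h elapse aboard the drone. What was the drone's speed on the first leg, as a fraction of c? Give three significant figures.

β = 0.853

Leg 1: speed unknown; τ_1 = 16.39/γ_1.
Leg 2: γ = 3.15; τ_2 = 0.9780/3.150 = 0.3105 h.
Leg 3: β = 0.3607; γ = 1/√(1 − 0.3607²) = 1/√0.8699 = 1.072; τ_3 = 30.69/1.072 = 28.62 h.
Total proper time: τ_1 + 0.3105 + 28.62 = 37.49, so τ_1 = 37.49 − 28.93 = 8.556 h.
γ_1 = 16.39/8.556 = 1.916; β = √(1 − 1/γ²) = √0.7275.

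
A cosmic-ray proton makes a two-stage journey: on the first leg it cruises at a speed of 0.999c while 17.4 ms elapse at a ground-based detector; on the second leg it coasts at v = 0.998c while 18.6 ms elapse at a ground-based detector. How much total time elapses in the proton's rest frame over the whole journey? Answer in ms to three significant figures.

Leg 1: γ = 1/√(1 − 0.999²) = 1/√0.001999 = 22.37; τ_1 = 17.4/22.37 = 0.7780 ms.
Leg 2: γ = 1/√(1 − 0.998²) = 1/√0.003996 = 15.82; τ_2 = 18.6/15.82 = 1.176 ms.
Total: 0.7780 + 1.176 ms.

τ = 1.95 ms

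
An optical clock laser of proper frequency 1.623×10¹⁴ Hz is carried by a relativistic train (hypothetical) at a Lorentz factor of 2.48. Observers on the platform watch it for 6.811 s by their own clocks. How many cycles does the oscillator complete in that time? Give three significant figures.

N = 4.46×10¹⁴

γ = 2.48
During 6.811 s of lab time, the oscillator's proper time advances by τ = Δt/γ = 6.811/2.480 = 2.746 s = 2.746×10⁰ s.
N = f × τ = 1.623×10¹⁴ × 2.746×10⁰ = 4.457×10¹⁴.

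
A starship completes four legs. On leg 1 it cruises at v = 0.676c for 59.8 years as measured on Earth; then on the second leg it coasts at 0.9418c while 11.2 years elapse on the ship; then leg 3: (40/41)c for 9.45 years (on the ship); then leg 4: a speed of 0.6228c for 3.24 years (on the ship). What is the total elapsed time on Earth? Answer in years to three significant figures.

Δt = 140 years

Leg 1: 59.8 years is already measured on Earth.
Leg 2: γ = 1/√(1 − 0.9418²) = 1/√0.1130 = 2.975; Δt_2 = 2.975 × 11.2 = 33.32 years.
Leg 3: γ = 1/√(1 − (40/41)²) = 41/9 ≈ 4.556; Δt_3 = 4.556 × 9.45 = 43.05 years.
Leg 4: γ = 1/√(1 − 0.6228²) = 1/√0.6121 = 1.278; Δt_4 = 1.278 × 3.24 = 4.141 years.
Total: 59.80 + 33.32 + 43.05 + 4.141 years.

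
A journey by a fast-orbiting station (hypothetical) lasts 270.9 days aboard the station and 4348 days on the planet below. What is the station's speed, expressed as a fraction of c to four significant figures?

β = 0.9981

The proper time is measured aboard the station (both events occur at the station's location); Δt is measured on the planet below. γ = Δt/τ = 4348/270.9 = 16.05.
β = √(1 − 1/γ²) = √(1 − 0.003882) = √0.9961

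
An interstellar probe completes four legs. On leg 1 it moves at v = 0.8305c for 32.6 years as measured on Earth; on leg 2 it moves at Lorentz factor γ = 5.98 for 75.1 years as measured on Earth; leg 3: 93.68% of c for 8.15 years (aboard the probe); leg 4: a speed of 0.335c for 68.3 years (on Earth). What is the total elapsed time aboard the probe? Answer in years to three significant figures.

Leg 1: γ = 1/√(1 − 0.8305²) = 1/√0.3103 = 1.795; τ_1 = 32.6/1.795 = 18.16 years.
Leg 2: γ = 5.98; τ_2 = 75.1/5.980 = 12.56 years.
Leg 3: 8.15 years is already measured aboard the probe.
Leg 4: γ = 1/√(1 − 0.335²) = 1/√0.8878 = 1.061; τ_4 = 68.3/1.061 = 64.35 years.
Total: 18.16 + 12.56 + 8.150 + 64.35 years.

τ = 103 years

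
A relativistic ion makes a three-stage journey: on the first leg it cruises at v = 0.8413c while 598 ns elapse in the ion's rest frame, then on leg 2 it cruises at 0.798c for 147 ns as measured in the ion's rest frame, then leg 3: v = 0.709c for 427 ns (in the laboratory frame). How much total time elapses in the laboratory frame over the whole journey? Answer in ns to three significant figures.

Leg 1: γ = 1/√(1 − 0.8413²) = 1/√0.2922 = 1.850; Δt_1 = 1.850 × 598 = 1106 ns.
Leg 2: γ = 1/√(1 − 0.798²) = 1/√0.3632 = 1.659; Δt_2 = 1.659 × 147 = 243.9 ns.
Leg 3: 427 ns is already measured in the laboratory frame.
Total: 1106 + 243.9 + 427.0 ns.

Δt = 1780 ns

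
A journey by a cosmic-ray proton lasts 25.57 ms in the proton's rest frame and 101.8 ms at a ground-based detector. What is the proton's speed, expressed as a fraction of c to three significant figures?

v = 0.968c

The proper time is measured in the proton's rest frame (both events occur at the proton's location); Δt is measured at a ground-based detector. γ = Δt/τ = 101.8/25.57 = 3.981.
β = √(1 − 1/γ²) = √(1 − 0.06309) = √0.9369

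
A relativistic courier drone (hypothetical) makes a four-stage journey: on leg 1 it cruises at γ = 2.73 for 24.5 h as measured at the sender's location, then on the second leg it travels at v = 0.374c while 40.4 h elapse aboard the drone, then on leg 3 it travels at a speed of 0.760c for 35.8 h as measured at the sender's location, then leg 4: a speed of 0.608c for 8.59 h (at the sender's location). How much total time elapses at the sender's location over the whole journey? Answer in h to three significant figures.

Leg 1: 24.5 h is already measured at the sender's location.
Leg 2: γ = 1/√(1 − 0.374²) = 1/√0.8601 = 1.078; Δt_2 = 1.078 × 40.4 = 43.56 h.
Leg 3: 35.8 h is already measured at the sender's location.
Leg 4: 8.59 h is already measured at the sender's location.
Total: 24.50 + 43.56 + 35.80 + 8.590 h.

Δt = 112 h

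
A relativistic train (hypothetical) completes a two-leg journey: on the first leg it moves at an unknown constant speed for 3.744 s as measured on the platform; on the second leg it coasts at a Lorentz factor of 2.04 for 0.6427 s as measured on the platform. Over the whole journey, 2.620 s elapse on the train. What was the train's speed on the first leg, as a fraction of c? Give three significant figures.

Leg 1: speed unknown; τ_1 = 3.744/γ_1.
Leg 2: γ = 2.04; τ_2 = 0.6427/2.040 = 0.3150 s.
Total proper time: τ_1 + 0.3150 = 2.620, so τ_1 = 2.620 − 0.3150 = 2.305 s.
γ_1 = 3.744/2.305 = 1.624; β = √(1 − 1/γ²) = √0.6210.

β = 0.788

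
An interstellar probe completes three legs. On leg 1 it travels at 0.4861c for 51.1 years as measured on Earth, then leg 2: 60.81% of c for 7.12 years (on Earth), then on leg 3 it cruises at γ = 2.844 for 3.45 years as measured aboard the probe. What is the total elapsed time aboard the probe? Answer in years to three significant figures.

τ = 53.8 years

Leg 1: γ = 1/√(1 − 0.4861²) = 1/√0.7637 = 1.144; τ_1 = 51.1/1.144 = 44.66 years.
Leg 2: β = 0.6081; γ = 1/√(1 − 0.6081²) = 1/√0.6302 = 1.260; τ_2 = 7.12/1.260 = 5.652 years.
Leg 3: 3.45 years is already measured aboard the probe.
Total: 44.66 + 5.652 + 3.450 years.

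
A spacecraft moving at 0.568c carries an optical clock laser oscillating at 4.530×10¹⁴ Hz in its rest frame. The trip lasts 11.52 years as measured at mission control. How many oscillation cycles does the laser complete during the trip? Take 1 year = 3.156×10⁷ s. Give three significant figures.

γ = 1/√(1 − 0.568²) = 1/√0.6774 = 1.215
The oscillator's own cycle count is N = f × τ where τ is the proper time aboard the spacecraft. τ = Δt/γ = 11.52/1.215 = 9.481 years = 2.992×10⁸ s.
N = 4.530×10¹⁴ × 2.992×10⁸ = 1.356×10²³.

N = 1.36×10²³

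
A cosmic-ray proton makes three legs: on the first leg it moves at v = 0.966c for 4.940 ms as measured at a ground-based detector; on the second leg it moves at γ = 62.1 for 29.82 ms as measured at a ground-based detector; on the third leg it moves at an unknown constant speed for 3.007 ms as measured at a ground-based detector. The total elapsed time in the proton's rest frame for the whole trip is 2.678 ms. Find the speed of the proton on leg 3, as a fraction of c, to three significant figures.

Leg 1: γ = 1/√(1 − 0.966²) = 1/√0.06684 = 3.868; τ_1 = 4.940/3.868 = 1.277 ms.
Leg 2: γ = 62.1; τ_2 = 29.82/62.10 = 0.4802 ms.
Leg 3: speed unknown; τ_3 = 3.007/γ_3.
Total proper time: 1.277 + 0.4802 + τ_3 = 2.678, so τ_3 = 2.678 − 1.757 = 0.9206 ms.
γ_3 = 3.007/0.9206 = 3.266; β = √(1 − 1/γ²) = √0.9063.

β = 0.952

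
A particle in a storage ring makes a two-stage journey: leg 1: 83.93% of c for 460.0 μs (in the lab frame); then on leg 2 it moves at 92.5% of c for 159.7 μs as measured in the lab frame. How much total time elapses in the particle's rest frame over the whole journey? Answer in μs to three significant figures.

τ = 311 μs

Leg 1: β = 0.8393; γ = 1/√(1 − 0.8393²) = 1/√0.2956 = 1.839; τ_1 = 460.0/1.839 = 250.1 μs.
Leg 2: β = 0.925; γ = 1/√(1 − 0.925²) = 1/√0.1444 = 2.632; τ_2 = 159.7/2.632 = 60.68 μs.
Total: 250.1 + 60.68 μs.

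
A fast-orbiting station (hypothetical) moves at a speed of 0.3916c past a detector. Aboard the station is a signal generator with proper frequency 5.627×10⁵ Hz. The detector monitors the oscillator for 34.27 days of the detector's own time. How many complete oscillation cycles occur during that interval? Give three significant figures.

N = 1.53×10¹²

γ = 1/√(1 − 0.3916²) = 1/√0.8466 = 1.087
During 34.27 days of lab time, the oscillator's proper time advances by τ = Δt/γ = 34.27/1.087 = 31.53 days = 2.724×10⁶ s.
N = f × τ = 5.627×10⁵ × 2.724×10⁶ = 1.533×10¹².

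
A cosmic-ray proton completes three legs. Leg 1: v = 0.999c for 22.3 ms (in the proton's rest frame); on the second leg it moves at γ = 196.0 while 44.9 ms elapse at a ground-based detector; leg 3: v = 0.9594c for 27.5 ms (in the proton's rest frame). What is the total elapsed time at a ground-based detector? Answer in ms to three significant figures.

Δt = 641 ms

Leg 1: γ = 1/√(1 − 0.999²) = 1/√0.001999 = 22.37; Δt_1 = 22.37 × 22.3 = 498.8 ms.
Leg 2: 44.9 ms is already measured at a ground-based detector.
Leg 3: γ = 1/√(1 − 0.9594²) = 1/√0.07955 = 3.545; Δt_3 = 3.545 × 27.5 = 97.50 ms.
Total: 498.8 + 44.90 + 97.50 ms.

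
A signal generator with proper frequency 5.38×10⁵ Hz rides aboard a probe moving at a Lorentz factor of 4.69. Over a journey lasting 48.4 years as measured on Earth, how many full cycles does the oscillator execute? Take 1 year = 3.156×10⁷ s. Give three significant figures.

γ = 4.69
The oscillator's own cycle count is N = f × τ where τ is the proper time aboard the probe. τ = Δt/γ = 48.4/4.690 = 10.32 years = 3.257×10⁸ s.
N = 5.38×10⁵ × 3.257×10⁸ = 1.752×10¹⁴.

N = 1.75×10¹⁴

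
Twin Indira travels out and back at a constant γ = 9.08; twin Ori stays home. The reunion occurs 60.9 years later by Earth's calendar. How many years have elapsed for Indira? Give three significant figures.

γ = 9.08
Indira's clock measures proper time along the trip: τ = Δt/γ = 60.9/9.080 years.

τ = 6.71 years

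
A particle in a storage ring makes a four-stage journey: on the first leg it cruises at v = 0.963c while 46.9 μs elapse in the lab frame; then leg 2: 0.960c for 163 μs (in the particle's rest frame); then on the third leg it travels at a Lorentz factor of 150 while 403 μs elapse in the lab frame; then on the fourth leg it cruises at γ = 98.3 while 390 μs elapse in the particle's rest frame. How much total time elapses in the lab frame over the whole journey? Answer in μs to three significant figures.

Leg 1: 46.9 μs is already measured in the lab frame.
Leg 2: γ = 1/√(1 − 0.960²) = 25/7 ≈ 3.571; Δt_2 = 3.571 × 163 = 582.1 μs.
Leg 3: 403 μs is already measured in the lab frame.
Leg 4: γ = 98.3; Δt_4 = 98.30 × 390 = 3.834×10⁴ μs.
Total: 46.90 + 582.1 + 403.0 + 3.834×10⁴ μs.

Δt = 3.94×10⁴ μs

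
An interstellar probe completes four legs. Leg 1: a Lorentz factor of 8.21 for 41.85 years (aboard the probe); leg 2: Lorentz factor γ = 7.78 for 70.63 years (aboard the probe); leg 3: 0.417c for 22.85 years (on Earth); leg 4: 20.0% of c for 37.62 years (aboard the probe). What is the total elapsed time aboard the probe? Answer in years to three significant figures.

τ = 171 years

Leg 1: 41.85 years is already measured aboard the probe.
Leg 2: 70.63 years is already measured aboard the probe.
Leg 3: γ = 1/√(1 − 0.417²) = 1/√0.8261 = 1.100; τ_3 = 22.85/1.100 = 20.77 years.
Leg 4: 37.62 years is already measured aboard the probe.
Total: 41.85 + 70.63 + 20.77 + 37.62 years.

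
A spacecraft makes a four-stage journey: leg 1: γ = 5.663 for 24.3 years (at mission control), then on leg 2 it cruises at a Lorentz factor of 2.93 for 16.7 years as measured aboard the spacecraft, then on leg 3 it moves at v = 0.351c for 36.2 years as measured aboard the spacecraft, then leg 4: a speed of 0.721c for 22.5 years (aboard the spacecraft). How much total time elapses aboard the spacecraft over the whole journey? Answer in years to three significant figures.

Leg 1: γ = 5.663; τ_1 = 24.3/5.663 = 4.291 years.
Leg 2: 16.7 years is already measured aboard the spacecraft.
Leg 3: 36.2 years is already measured aboard the spacecraft.
Leg 4: 22.5 years is already measured aboard the spacecraft.
Total: 4.291 + 16.70 + 36.20 + 22.50 years.

τ = 79.7 years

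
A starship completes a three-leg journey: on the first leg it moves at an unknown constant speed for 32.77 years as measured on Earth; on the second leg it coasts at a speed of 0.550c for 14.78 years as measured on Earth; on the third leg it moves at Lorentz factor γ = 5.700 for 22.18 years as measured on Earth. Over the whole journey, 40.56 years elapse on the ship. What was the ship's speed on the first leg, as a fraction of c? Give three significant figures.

Leg 1: speed unknown; τ_1 = 32.77/γ_1.
Leg 2: γ = 1/√(1 − 0.550²) = 1/√0.6975 = 1.197; τ_2 = 14.78/1.197 = 12.34 years.
Leg 3: γ = 5.700; τ_3 = 22.18/5.700 = 3.891 years.
Total proper time: τ_1 + 12.34 + 3.891 = 40.56, so τ_1 = 40.56 − 16.23 = 24.33 years.
γ_1 = 32.77/24.33 = 1.347; β = √(1 − 1/γ²) = √0.4490.

β = 0.670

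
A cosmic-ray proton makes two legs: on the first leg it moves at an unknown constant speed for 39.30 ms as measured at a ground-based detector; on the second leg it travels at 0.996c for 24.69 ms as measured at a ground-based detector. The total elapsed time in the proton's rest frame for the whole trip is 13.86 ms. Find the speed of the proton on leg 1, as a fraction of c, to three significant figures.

β = 0.955

Leg 1: speed unknown; τ_1 = 39.30/γ_1.
Leg 2: γ = 1/√(1 − 0.996²) = 1/√0.007984 = 11.19; τ_2 = 24.69/11.19 = 2.206 ms.
Total proper time: τ_1 + 2.206 = 13.86, so τ_1 = 13.86 − 2.206 = 11.65 ms.
γ_1 = 39.30/11.65 = 3.372; β = √(1 − 1/γ²) = √0.9121.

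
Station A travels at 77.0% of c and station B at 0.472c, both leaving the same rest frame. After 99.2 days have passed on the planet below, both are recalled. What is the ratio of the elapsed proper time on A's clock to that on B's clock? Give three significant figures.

τ_A/τ_B = 0.724

A: β = 0.770; γ = 1/√(1 − 0.770²) = 1/√0.4071 = 1.567. B: γ = 1/√(1 − 0.472²) = 1/√0.7772 = 1.134.
τ_A/τ_B = γ_B/γ_A = 1.134/1.567 = 0.7237, so τ_A/τ_B = 0.7237.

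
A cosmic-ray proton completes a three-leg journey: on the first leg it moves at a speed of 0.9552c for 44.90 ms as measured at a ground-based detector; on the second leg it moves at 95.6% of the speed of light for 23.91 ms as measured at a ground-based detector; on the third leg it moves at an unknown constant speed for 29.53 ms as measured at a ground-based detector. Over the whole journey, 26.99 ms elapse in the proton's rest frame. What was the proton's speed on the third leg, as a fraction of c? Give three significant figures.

β = 0.974

Leg 1: γ = 1/√(1 − 0.9552²) = 1/√0.08759 = 3.379; τ_1 = 44.90/3.379 = 13.29 ms.
Leg 2: β = 0.956; γ = 1/√(1 − 0.956²) = 1/√0.08606 = 3.409; τ_2 = 23.91/3.409 = 7.014 ms.
Leg 3: speed unknown; τ_3 = 29.53/γ_3.
Total proper time: 13.29 + 7.014 + τ_3 = 26.99, so τ_3 = 26.99 − 20.30 = 6.687 ms.
γ_3 = 29.53/6.687 = 4.416; β = √(1 − 1/γ²) = √0.9487.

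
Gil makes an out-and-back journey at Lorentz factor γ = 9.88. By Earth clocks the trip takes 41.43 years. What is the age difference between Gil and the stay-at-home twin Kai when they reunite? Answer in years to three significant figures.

Δt − τ = 37.2 years

γ = 9.88
Gil's elapsed proper time: τ = 41.43/9.880 = 4.193 years.
Age gap = Δt − τ = 41.43 − 4.193 years.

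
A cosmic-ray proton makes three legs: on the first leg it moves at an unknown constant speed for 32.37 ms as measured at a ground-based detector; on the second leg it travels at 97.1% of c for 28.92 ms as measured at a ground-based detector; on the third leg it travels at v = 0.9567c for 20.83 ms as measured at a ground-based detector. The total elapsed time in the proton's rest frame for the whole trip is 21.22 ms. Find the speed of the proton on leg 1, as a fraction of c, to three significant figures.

Leg 1: speed unknown; τ_1 = 32.37/γ_1.
Leg 2: β = 0.971; γ = 1/√(1 − 0.971²) = 1/√0.05716 = 4.183; τ_2 = 28.92/4.183 = 6.914 ms.
Leg 3: γ = 1/√(1 − 0.9567²) = 1/√0.08473 = 3.436; τ_3 = 20.83/3.436 = 6.063 ms.
Total proper time: τ_1 + 6.914 + 6.063 = 21.22, so τ_1 = 21.22 − 12.98 = 8.243 ms.
γ_1 = 32.37/8.243 = 3.927; β = √(1 − 1/γ²) = √0.9352.

β = 0.967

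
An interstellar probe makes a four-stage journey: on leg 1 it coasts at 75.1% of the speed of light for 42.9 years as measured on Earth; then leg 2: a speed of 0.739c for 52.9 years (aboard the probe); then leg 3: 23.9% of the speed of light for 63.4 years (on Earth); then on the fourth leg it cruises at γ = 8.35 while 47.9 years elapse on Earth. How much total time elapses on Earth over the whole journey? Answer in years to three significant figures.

Leg 1: 42.9 years is already measured on Earth.
Leg 2: γ = 1/√(1 − 0.739²) = 1/√0.4539 = 1.484; Δt_2 = 1.484 × 52.9 = 78.52 years.
Leg 3: 63.4 years is already measured on Earth.
Leg 4: 47.9 years is already measured on Earth.
Total: 42.90 + 78.52 + 63.40 + 47.90 years.

Δt = 233 years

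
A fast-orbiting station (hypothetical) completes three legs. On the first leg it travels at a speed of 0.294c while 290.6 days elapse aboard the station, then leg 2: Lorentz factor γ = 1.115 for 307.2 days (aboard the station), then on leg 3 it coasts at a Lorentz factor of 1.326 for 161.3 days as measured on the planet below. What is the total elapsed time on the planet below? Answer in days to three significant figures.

Leg 1: γ = 1/√(1 − 0.294²) = 1/√0.9136 = 1.046; Δt_1 = 1.046 × 290.6 = 304.0 days.
Leg 2: γ = 1.115; Δt_2 = 1.115 × 307.2 = 342.5 days.
Leg 3: 161.3 days is already measured on the planet below.
Total: 304.0 + 342.5 + 161.3 days.

Δt = 808 days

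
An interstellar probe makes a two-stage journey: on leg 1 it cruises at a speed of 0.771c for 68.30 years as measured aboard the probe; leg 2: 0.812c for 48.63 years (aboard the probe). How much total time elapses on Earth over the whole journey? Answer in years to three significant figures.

Leg 1: γ = 1/√(1 − 0.771²) = 1/√0.4056 = 1.570; Δt_1 = 1.570 × 68.30 = 107.2 years.
Leg 2: γ = 1/√(1 − 0.812²) = 1/√0.3407 = 1.713; Δt_2 = 1.713 × 48.63 = 83.32 years.
Total: 107.2 + 83.32 years.

Δt = 191 years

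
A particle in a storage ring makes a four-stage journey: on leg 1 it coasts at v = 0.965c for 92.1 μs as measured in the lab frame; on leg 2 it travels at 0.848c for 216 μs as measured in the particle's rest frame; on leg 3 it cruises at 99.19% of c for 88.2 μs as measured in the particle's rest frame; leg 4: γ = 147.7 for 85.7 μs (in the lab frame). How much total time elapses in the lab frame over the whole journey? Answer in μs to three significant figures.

Leg 1: 92.1 μs is already measured in the lab frame.
Leg 2: γ = 1/√(1 − 0.848²) = 1/√0.2809 = 1.887; Δt_2 = 1.887 × 216 = 407.6 μs.
Leg 3: β = 0.9919; γ = 1/√(1 − 0.9919²) = 1/√0.01613 = 7.873; Δt_3 = 7.873 × 88.2 = 694.4 μs.
Leg 4: 85.7 μs is already measured in the lab frame.
Total: 92.10 + 407.6 + 694.4 + 85.70 μs.

Δt = 1280 μs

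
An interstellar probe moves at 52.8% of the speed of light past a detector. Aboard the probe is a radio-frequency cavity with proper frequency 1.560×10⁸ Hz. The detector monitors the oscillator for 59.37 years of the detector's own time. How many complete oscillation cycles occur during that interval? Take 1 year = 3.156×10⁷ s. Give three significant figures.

β = 0.528; γ = 1/√(1 − 0.528²) = 1/√0.7212 = 1.178
During 59.37 years of lab time, the oscillator's proper time advances by τ = Δt/γ = 59.37/1.178 = 50.42 years = 1.591×10⁹ s.
N = f × τ = 1.560×10⁸ × 1.591×10⁹ = 2.482×10¹⁷.

N = 2.48×10¹⁷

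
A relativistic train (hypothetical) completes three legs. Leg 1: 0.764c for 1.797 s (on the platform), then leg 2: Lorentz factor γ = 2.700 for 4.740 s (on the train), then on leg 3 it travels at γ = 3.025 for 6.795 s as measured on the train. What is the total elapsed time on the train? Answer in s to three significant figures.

τ = 12.7 s

Leg 1: γ = 1/√(1 − 0.764²) = 1/√0.4163 = 1.550; τ_1 = 1.797/1.550 = 1.159 s.
Leg 2: 4.740 s is already measured on the train.
Leg 3: 6.795 s is already measured on the train.
Total: 1.159 + 4.740 + 6.795 s.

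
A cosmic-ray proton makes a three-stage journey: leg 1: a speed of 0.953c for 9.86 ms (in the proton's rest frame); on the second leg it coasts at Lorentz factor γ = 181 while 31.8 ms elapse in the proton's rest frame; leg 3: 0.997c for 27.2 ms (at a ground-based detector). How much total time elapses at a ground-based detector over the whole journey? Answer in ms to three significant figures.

Δt = 5820 ms

Leg 1: γ = 1/√(1 − 0.953²) = 1/√0.09179 = 3.301; Δt_1 = 3.301 × 9.86 = 32.54 ms.
Leg 2: γ = 181; Δt_2 = 181.0 × 31.8 = 5756 ms.
Leg 3: 27.2 ms is already measured at a ground-based detector.
Total: 32.54 + 5756 + 27.20 ms.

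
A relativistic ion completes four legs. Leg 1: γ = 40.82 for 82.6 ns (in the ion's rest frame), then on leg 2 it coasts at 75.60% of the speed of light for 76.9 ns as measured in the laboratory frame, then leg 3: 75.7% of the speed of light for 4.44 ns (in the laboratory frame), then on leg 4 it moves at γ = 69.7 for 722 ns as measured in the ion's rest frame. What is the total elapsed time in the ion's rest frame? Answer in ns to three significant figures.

τ = 858 ns

Leg 1: 82.6 ns is already measured in the ion's rest frame.
Leg 2: β = 0.7560; γ = 1/√(1 − 0.7560²) = 1/√0.4285 = 1.528; τ_2 = 76.9/1.528 = 50.34 ns.
Leg 3: β = 0.757; γ = 1/√(1 − 0.757²) = 1/√0.4270 = 1.530; τ_3 = 4.44/1.530 = 2.901 ns.
Leg 4: 722 ns is already measured in the ion's rest frame.
Total: 82.60 + 50.34 + 2.901 + 722.0 ns.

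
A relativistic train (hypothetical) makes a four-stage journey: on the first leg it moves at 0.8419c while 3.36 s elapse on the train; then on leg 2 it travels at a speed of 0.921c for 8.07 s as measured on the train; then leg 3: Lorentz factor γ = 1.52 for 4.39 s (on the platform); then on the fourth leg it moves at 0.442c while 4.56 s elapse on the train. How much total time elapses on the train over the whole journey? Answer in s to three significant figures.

τ = 18.9 s

Leg 1: 3.36 s is already measured on the train.
Leg 2: 8.07 s is already measured on the train.
Leg 3: γ = 1.52; τ_3 = 4.39/1.520 = 2.888 s.
Leg 4: 4.56 s is already measured on the train.
Total: 3.360 + 8.070 + 2.888 + 4.560 s.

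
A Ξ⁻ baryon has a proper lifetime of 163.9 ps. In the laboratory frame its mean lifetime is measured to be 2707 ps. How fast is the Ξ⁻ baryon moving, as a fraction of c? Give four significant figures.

β = 0.9982

γ = Δt/τ₀ = 2707/163.9 = 16.52
β = √(1 − 1/γ²) = √(1 − 0.003666) = √0.9963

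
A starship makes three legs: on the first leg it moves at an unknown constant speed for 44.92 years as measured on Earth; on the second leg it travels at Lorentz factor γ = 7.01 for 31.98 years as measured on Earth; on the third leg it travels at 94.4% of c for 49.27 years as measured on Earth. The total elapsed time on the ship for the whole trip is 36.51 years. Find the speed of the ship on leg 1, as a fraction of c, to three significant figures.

β = 0.937

Leg 1: speed unknown; τ_1 = 44.92/γ_1.
Leg 2: γ = 7.01; τ_2 = 31.98/7.010 = 4.562 years.
Leg 3: β = 0.944; γ = 1/√(1 − 0.944²) = 1/√0.1089 = 3.031; τ_3 = 49.27/3.031 = 16.26 years.
Total proper time: τ_1 + 4.562 + 16.26 = 36.51, so τ_1 = 36.51 − 20.82 = 15.69 years.
γ_1 = 44.92/15.69 = 2.863; β = √(1 − 1/γ²) = √0.8780.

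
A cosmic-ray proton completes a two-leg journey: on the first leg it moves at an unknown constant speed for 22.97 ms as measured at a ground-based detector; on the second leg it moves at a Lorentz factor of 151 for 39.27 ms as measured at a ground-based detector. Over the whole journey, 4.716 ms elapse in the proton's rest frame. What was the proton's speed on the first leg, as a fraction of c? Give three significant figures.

Leg 1: speed unknown; τ_1 = 22.97/γ_1.
Leg 2: γ = 151; τ_2 = 39.27/151.0 = 0.2601 ms.
Total proper time: τ_1 + 0.2601 = 4.716, so τ_1 = 4.716 − 0.2601 = 4.456 ms.
γ_1 = 22.97/4.456 = 5.155; β = √(1 − 1/γ²) = √0.9624.

β = 0.981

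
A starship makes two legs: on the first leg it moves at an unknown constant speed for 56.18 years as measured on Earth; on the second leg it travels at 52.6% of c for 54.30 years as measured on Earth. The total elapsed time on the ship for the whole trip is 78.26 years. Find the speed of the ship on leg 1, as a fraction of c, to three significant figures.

β = 0.821

Leg 1: speed unknown; τ_1 = 56.18/γ_1.
Leg 2: β = 0.526; γ = 1/√(1 − 0.526²) = 1/√0.7233 = 1.176; τ_2 = 54.30/1.176 = 46.18 years.
Total proper time: τ_1 + 46.18 = 78.26, so τ_1 = 78.26 − 46.18 = 32.08 years.
γ_1 = 56.18/32.08 = 1.751; β = √(1 − 1/γ²) = √0.6740.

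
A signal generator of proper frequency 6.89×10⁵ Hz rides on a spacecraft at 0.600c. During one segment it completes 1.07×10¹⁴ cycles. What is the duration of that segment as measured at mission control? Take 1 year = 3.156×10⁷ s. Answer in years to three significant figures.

γ = 1/√(1 − 0.600²) = 5/4 = 1.250
Proper time for N cycles: τ = N/f = 1.07×10¹⁴/(6.89×10⁵) = 1.553×10⁸ s = 4.921 years.
Lab-frame duration Δt = γτ = 1.250 × 4.921 = 6.151 years.

Δt = 6.15 years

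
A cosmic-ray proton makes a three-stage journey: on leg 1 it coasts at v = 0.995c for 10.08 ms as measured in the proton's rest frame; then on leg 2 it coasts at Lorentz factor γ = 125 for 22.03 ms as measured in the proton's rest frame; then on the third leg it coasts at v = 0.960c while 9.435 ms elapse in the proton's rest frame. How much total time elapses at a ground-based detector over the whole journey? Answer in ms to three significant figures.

Leg 1: γ = 1/√(1 − 0.995²) = 1/√0.009975 = 10.01; Δt_1 = 10.01 × 10.08 = 100.9 ms.
Leg 2: γ = 125; Δt_2 = 125.0 × 22.03 = 2754 ms.
Leg 3: γ = 1/√(1 − 0.960²) = 1/√0.07840 = 3.571; Δt_3 = 3.571 × 9.435 = 33.70 ms.
Total: 100.9 + 2754 + 33.70 ms.

Δt = 2890 ms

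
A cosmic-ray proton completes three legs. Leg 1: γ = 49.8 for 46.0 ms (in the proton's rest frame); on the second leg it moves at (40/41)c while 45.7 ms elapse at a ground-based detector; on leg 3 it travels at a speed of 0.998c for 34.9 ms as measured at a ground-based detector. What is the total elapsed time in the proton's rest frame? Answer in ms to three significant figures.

Leg 1: 46.0 ms is already measured in the proton's rest frame.
Leg 2: γ = 1/√(1 − (40/41)²) = 41/9 ≈ 4.556; τ_2 = 45.7/4.556 = 10.03 ms.
Leg 3: γ = 1/√(1 − 0.998²) = 1/√0.003996 = 15.82; τ_3 = 34.9/15.82 = 2.206 ms.
Total: 46.00 + 10.03 + 2.206 ms.

τ = 58.2 ms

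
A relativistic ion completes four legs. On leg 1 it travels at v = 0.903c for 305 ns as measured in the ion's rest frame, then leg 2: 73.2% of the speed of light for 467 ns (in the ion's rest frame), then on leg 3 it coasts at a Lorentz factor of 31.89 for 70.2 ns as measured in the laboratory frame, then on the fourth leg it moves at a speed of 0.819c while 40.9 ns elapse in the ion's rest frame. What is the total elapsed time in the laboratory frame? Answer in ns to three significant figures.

Leg 1: γ = 1/√(1 − 0.903²) = 1/√0.1846 = 2.328; Δt_1 = 2.328 × 305 = 709.9 ns.
Leg 2: β = 0.732; γ = 1/√(1 − 0.732²) = 1/√0.4642 = 1.468; Δt_2 = 1.468 × 467 = 685.4 ns.
Leg 3: 70.2 ns is already measured in the laboratory frame.
Leg 4: γ = 1/√(1 − 0.819²) = 1/√0.3292 = 1.743; Δt_4 = 1.743 × 40.9 = 71.28 ns.
Total: 709.9 + 685.4 + 70.20 + 71.28 ns.

Δt = 1540 ns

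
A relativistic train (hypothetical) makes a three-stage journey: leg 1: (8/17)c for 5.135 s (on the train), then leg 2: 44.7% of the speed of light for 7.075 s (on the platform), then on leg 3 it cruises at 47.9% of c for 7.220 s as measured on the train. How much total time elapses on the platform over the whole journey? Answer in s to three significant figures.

Δt = 21.1 s

Leg 1: γ = 1/√(1 − (8/17)²) = 17/15 ≈ 1.133; Δt_1 = 1.133 × 5.135 = 5.820 s.
Leg 2: 7.075 s is already measured on the platform.
Leg 3: β = 0.479; γ = 1/√(1 − 0.479²) = 1/√0.7706 = 1.139; Δt_3 = 1.139 × 7.220 = 8.225 s.
Total: 5.820 + 7.075 + 8.225 s.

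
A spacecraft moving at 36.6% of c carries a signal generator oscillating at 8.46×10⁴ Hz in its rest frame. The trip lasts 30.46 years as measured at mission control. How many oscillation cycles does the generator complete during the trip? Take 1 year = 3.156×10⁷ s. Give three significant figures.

N = 7.57×10¹³

β = 0.366; γ = 1/√(1 − 0.366²) = 1/√0.8660 = 1.075
The oscillator's own cycle count is N = f × τ where τ is the proper time aboard the spacecraft. τ = Δt/γ = 30.46/1.075 = 28.35 years = 8.946×10⁸ s.
N = 8.46×10⁴ × 8.946×10⁸ = 7.568×10¹³.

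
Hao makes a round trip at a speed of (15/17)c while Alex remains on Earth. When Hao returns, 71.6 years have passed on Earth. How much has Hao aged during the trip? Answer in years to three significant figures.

γ = 1/√(1 − (15/17)²) = 17/8 = 2.125
Hao's clock measures proper time along the trip: τ = Δt/γ = 71.6/2.125 years.

τ = 33.7 years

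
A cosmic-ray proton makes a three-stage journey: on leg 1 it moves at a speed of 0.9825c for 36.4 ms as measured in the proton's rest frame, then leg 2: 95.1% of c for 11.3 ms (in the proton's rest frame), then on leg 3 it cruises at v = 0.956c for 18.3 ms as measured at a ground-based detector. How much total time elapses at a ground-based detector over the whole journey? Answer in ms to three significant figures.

Δt = 250 ms

Leg 1: γ = 1/√(1 − 0.9825²) = 1/√0.03469 = 5.369; Δt_1 = 5.369 × 36.4 = 195.4 ms.
Leg 2: β = 0.951; γ = 1/√(1 − 0.951²) = 1/√0.09560 = 3.234; Δt_2 = 3.234 × 11.3 = 36.55 ms.
Leg 3: 18.3 ms is already measured at a ground-based detector.
Total: 195.4 + 36.55 + 18.30 ms.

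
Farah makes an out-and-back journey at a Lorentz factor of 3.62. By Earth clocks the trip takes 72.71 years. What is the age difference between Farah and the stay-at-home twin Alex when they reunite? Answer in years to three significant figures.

Δt − τ = 52.6 years

γ = 3.62
Farah's elapsed proper time: τ = 72.71/3.620 = 20.09 years.
Age gap = Δt − τ = 72.71 − 20.09 years.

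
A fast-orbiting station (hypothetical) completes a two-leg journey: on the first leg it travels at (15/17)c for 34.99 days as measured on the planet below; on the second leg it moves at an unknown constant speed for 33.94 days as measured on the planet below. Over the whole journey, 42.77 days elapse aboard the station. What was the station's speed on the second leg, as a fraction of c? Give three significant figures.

Leg 1: γ = 1/√(1 − (15/17)²) = 17/8 = 2.125; τ_1 = 34.99/2.125 = 16.47 days.
Leg 2: speed unknown; τ_2 = 33.94/γ_2.
Total proper time: 16.47 + τ_2 = 42.77, so τ_2 = 42.77 − 16.47 = 26.30 days.
γ_2 = 33.94/26.30 = 1.290; β = √(1 − 1/γ²) = √0.3993.

β = 0.632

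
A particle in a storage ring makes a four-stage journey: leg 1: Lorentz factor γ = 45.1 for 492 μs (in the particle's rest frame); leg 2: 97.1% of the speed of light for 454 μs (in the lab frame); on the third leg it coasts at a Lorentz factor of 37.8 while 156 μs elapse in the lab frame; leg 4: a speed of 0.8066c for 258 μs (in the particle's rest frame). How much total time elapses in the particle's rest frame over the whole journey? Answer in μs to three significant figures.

τ = 863 μs

Leg 1: 492 μs is already measured in the particle's rest frame.
Leg 2: β = 0.971; γ = 1/√(1 − 0.971²) = 1/√0.05716 = 4.183; τ_2 = 454/4.183 = 108.5 μs.
Leg 3: γ = 37.8; τ_3 = 156/37.80 = 4.127 μs.
Leg 4: 258 μs is already measured in the particle's rest frame.
Total: 492.0 + 108.5 + 4.127 + 258.0 μs.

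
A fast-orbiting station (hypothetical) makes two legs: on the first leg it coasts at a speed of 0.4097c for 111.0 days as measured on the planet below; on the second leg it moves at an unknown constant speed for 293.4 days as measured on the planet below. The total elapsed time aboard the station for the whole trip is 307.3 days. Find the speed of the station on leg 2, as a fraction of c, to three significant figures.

β = 0.712

Leg 1: γ = 1/√(1 − 0.4097²) = 1/√0.8321 = 1.096; τ_1 = 111.0/1.096 = 101.3 days.
Leg 2: speed unknown; τ_2 = 293.4/γ_2.
Total proper time: 101.3 + τ_2 = 307.3, so τ_2 = 307.3 − 101.3 = 206.0 days.
γ_2 = 293.4/206.0 = 1.424; β = √(1 − 1/γ²) = √0.5068.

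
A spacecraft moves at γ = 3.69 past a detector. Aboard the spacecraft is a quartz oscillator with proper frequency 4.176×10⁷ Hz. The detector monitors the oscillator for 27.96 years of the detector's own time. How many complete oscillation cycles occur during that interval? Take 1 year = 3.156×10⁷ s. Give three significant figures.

N = 9.99×10¹⁵

γ = 3.69
During 27.96 years of lab time, the oscillator's proper time advances by τ = Δt/γ = 27.96/3.690 = 7.577 years = 2.391×10⁸ s.
N = f × τ = 4.176×10⁷ × 2.391×10⁸ = 9.986×10¹⁵.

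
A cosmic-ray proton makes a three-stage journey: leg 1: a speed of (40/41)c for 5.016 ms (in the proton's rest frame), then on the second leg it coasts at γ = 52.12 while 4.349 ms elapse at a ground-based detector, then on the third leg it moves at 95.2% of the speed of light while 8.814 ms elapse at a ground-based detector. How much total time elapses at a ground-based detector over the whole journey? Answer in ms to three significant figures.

Δt = 36.0 ms

Leg 1: γ = 1/√(1 − (40/41)²) = 41/9 ≈ 4.556; Δt_1 = 4.556 × 5.016 = 22.85 ms.
Leg 2: 4.349 ms is already measured at a ground-based detector.
Leg 3: 8.814 ms is already measured at a ground-based detector.
Total: 22.85 + 4.349 + 8.814 ms.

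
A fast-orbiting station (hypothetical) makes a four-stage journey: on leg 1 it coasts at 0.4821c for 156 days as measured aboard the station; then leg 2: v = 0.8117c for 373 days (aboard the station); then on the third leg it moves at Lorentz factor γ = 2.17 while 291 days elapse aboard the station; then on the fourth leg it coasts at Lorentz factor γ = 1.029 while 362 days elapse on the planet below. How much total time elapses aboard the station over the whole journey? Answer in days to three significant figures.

τ = 1170 days

Leg 1: 156 days is already measured aboard the station.
Leg 2: 373 days is already measured aboard the station.
Leg 3: 291 days is already measured aboard the station.
Leg 4: γ = 1.029; τ_4 = 362/1.029 = 351.8 days.
Total: 156.0 + 373.0 + 291.0 + 351.8 days.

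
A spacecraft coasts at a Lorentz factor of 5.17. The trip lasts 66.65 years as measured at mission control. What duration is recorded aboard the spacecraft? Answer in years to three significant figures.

τ = 12.9 years

γ = 5.17
The interval measured at mission control is the dilated one; the clock aboard the spacecraft measures the proper time τ = Δt/γ = 66.65/5.170 years.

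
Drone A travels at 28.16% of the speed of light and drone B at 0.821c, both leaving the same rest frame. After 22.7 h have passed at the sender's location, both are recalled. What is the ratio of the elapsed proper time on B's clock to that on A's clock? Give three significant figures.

A: β = 0.2816; γ = 1/√(1 − 0.2816²) = 1/√0.9207 = 1.042. B: γ = 1/√(1 − 0.821²) = 1/√0.3260 = 1.752.
τ_A/τ_B = γ_B/γ_A = 1.752/1.042 = 1.681, so τ_B/τ_A = 0.5950.

τ_B/τ_A = 0.595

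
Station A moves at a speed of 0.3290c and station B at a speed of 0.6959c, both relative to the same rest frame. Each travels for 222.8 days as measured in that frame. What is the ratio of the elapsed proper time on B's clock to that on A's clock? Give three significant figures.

A: γ = 1/√(1 − 0.3290²) = 1/√0.8918 = 1.059. B: γ = 1/√(1 − 0.6959²) = 1/√0.5157 = 1.392.
τ_A/τ_B = γ_B/γ_A = 1.392/1.059 = 1.315, so τ_B/τ_A = 0.7605.

τ_B/τ_A = 0.760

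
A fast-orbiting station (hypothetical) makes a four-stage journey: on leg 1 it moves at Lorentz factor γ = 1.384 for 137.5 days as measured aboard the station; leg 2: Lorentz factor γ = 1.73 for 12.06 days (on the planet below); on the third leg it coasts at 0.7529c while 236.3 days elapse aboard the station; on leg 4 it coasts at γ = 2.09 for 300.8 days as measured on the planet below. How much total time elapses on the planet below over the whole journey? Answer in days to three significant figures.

Δt = 862 days

Leg 1: γ = 1.384; Δt_1 = 1.384 × 137.5 = 190.3 days.
Leg 2: 12.06 days is already measured on the planet below.
Leg 3: γ = 1/√(1 − 0.7529²) = 1/√0.4331 = 1.519; Δt_3 = 1.519 × 236.3 = 359.0 days.
Leg 4: 300.8 days is already measured on the planet below.
Total: 190.3 + 12.06 + 359.0 + 300.8 days.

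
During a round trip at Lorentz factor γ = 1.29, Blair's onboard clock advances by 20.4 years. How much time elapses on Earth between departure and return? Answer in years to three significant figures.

γ = 1.29
Earth-frame duration is the dilated interval: Δt = γτ = 1.290 × 20.4 years.

Δt = 26.3 years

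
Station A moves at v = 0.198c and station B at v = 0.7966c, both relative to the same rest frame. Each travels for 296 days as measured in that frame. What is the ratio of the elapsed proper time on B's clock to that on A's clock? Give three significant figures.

A: γ = 1/√(1 − 0.198²) = 1/√0.9608 = 1.020. B: γ = 1/√(1 − 0.7966²) = 1/√0.3654 = 1.654.
τ_A/τ_B = γ_B/γ_A = 1.654/1.020 = 1.621, so τ_B/τ_A = 0.6167.

τ_B/τ_A = 0.617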